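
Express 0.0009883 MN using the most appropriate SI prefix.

= 988.3 N; mantissa already in [1, 1000).

988.3 N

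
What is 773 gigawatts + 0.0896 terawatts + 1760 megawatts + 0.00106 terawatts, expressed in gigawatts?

865.42 gigawatts

In gigawatts:
  773 gigawatts → 773
  0.0896 terawatts = 0.0896 × 10³ gigawatts = 89.6
  1760 megawatts = 1760 × 10⁻³ gigawatts = 1.76
  0.00106 terawatts = 0.00106 × 10³ gigawatts = 1.06
Sum: 773 + 89.6 + 1.76 + 1.06 = 865.42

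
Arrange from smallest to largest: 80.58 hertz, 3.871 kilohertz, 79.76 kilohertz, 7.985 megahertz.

80.58 hertz = 80.58 hertz
3.871 kilohertz = 3871 hertz
79.76 kilohertz = 79760 hertz
7.985 megahertz = 7985000 hertz

80.58 hertz < 3.871 kilohertz < 79.76 kilohertz < 7.985 megahertz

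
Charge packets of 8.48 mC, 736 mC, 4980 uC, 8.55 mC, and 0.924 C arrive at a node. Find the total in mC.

In mC:
  8.48 mC → 8.48
  736 mC → 736
  4980 uC = 4980 × 10⁻³ mC = 4.98
  8.55 mC → 8.55
  0.924 C = 0.924 × 10³ mC = 924
Sum: 8.48 + 736 + 4.98 + 8.55 + 924 = 1682.01

1682.01 mC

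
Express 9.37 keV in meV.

kilo = 1e3, milli = 1e-3; factor is 1e6.
9.37 × 1e6 = 9370000

9370000 meV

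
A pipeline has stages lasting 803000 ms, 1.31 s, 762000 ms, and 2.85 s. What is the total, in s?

In s:
  803000 ms = 803000 × 10⁻³ s = 803
  1.31 s → 1.31
  762000 ms = 762000 × 10⁻³ s = 762
  2.85 s → 2.85
Sum: 803 + 1.31 + 762 + 2.85 = 1569.16

1569.16 s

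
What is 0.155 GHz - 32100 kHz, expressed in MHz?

In MHz:
  0.155 GHz = 0.155 × 10^3 MHz = 155
  32100 kHz = 32100 × 10^-3 MHz = 32.1
Difference: 155 - 32.1 = 122.9

122.9 MHz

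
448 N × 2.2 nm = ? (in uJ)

0.9856 uJ

448 × 2.2 × 10^-9 = 985.6 × 10^-9 J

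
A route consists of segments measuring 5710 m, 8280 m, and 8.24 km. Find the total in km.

In km:
  5710 m = 5710 × 10⁻³ km = 5.71
  8280 m = 8280 × 10⁻³ km = 8.28
  8.24 km → 8.24
Sum: 5.71 + 8.28 + 8.24 = 22.23

22.23 km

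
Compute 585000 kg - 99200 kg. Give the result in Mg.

485.8 Mg

In Mg:
  585000 kg = 585000 × 10⁻³ Mg = 585
  99200 kg = 99200 × 10⁻³ Mg = 99.2
Difference: 585 - 99.2 = 485.8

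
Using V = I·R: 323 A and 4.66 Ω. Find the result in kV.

323 × 4.66 = 1505.18 V

1.50518 kV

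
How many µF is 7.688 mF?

milli = 10⁻³, micro = 10⁻⁶; factor is 10³.
7.688 × 10³ = 7688

7688 µF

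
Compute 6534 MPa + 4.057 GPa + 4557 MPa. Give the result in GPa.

In GPa:
  6534 MPa = 6534e-3 GPa = 6.534
  4.057 GPa → 4.057
  4557 MPa = 4557e-3 GPa = 4.557
Sum: 6.534 + 4.057 + 4.557 = 15.148

15.148 GPa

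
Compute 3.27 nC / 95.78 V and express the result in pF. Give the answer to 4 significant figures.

34.14 pF

(3.27 × 10^-9) / (95.78) = 0.0341407 × 10^-9 F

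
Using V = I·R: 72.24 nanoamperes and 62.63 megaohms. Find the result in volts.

4.5243912 volts

72.24e-9 × 62.63e6 = 4524.3912e-3 V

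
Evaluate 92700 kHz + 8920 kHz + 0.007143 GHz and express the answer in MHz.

In MHz:
  92700 kHz = 92700 × 10⁻³ MHz = 92.7
  8920 kHz = 8920 × 10⁻³ MHz = 8.92
  0.007143 GHz = 0.007143 × 10³ MHz = 7.143
Sum: 92.7 + 8.92 + 7.143 = 108.763

108.763 MHz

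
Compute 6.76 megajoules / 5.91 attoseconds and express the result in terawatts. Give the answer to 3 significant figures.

(6.76 × 10⁶) / (5.91 × 10⁻¹⁸) = 1.1438 × 10²⁴ W

1140000000000 terawatts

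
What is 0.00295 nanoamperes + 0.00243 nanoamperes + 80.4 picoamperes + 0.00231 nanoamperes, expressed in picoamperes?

88.09 picoamperes

In picoamperes:
  0.00295 nanoamperes = 0.00295 × 10^3 picoamperes = 2.95
  0.00243 nanoamperes = 0.00243 × 10^3 picoamperes = 2.43
  80.4 picoamperes → 80.4
  0.00231 nanoamperes = 0.00231 × 10^3 picoamperes = 2.31
Sum: 2.95 + 2.43 + 80.4 + 2.31 = 88.09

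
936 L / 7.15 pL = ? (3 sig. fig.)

(936) / (7.15 × 10^-12) = 130.9 × 10^12

131000000000000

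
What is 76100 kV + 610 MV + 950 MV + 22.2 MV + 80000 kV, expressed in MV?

1738.3 MV

In MV:
  76100 kV = 76100 × 10^-3 MV = 76.1
  610 MV → 610
  950 MV → 950
  22.2 MV → 22.2
  80000 kV = 80000 × 10^-3 MV = 80
Sum: 76.1 + 610 + 950 + 22.2 + 80 = 1738.3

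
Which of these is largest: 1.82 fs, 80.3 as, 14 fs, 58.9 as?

14 fs

1.82 fs = 0.00000000000000182 s
80.3 as = 0.0000000000000000803 s
14 fs = 0.000000000000014 s
58.9 as = 0.0000000000000000589 s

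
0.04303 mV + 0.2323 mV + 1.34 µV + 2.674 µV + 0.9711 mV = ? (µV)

1250.444 µV

In µV:
  0.04303 mV = 0.04303e3 µV = 43.03
  0.2323 mV = 0.2323e3 µV = 232.3
  1.34 µV → 1.34
  2.674 µV → 2.674
  0.9711 mV = 0.9711e3 µV = 971.1
Sum: 43.03 + 232.3 + 1.34 + 2.674 + 971.1 = 1250.444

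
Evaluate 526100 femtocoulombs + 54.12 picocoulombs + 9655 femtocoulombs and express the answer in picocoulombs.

In picocoulombs:
  526100 femtocoulombs = 526100 × 10^-3 picocoulombs = 526.1
  54.12 picocoulombs → 54.12
  9655 femtocoulombs = 9655 × 10^-3 picocoulombs = 9.655
Sum: 526.1 + 54.12 + 9.655 = 589.875

589.875 picocoulombs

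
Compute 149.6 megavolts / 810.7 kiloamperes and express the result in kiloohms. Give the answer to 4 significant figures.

(149.6 × 10^6) / (810.7 × 10^3) = 0.184532 × 10^3 Ω

0.1845 kiloohms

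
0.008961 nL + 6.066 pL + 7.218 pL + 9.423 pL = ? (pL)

In pL:
  0.008961 nL = 0.008961 × 10³ pL = 8.961
  6.066 pL → 6.066
  7.218 pL → 7.218
  9.423 pL → 9.423
Sum: 8.961 + 6.066 + 7.218 + 9.423 = 31.668

31.668 pL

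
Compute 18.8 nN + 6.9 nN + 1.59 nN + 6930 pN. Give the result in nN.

In nN:
  18.8 nN → 18.8
  6.9 nN → 6.9
  1.59 nN → 1.59
  6930 pN = 6930e-3 nN = 6.93
Sum: 18.8 + 6.9 + 1.59 + 6.93 = 34.22

34.22 nN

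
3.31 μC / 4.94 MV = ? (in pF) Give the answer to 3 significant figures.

(3.31 × 10^-6) / (4.94 × 10^6) = 0.67004 × 10^-12 F

0.670 pF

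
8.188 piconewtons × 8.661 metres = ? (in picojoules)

70.916268 picojoules

8.188 × 10⁻¹² × 8.661 = 70.916268 × 10⁻¹² J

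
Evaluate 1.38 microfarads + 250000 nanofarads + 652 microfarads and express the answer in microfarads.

In microfarads:
  1.38 microfarads → 1.38
  250000 nanofarads = 250000e-3 microfarads = 250
  652 microfarads → 652
Sum: 1.38 + 250 + 652 = 903.38

903.38 microfarads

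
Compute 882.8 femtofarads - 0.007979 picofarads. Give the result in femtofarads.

874.821 femtofarads

In femtofarads:
  882.8 femtofarads → 882.8
  0.007979 picofarads = 0.007979 × 10³ femtofarads = 7.979
Difference: 882.8 - 7.979 = 874.821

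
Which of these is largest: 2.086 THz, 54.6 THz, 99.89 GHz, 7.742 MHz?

2.086 THz = 2086000000000 Hz
54.6 THz = 54600000000000 Hz
99.89 GHz = 99890000000 Hz
7.742 MHz = 7742000 Hz

54.6 THz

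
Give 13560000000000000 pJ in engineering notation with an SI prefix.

= 13.56 × 10^3 J; 10^3 is kilo.

13.56 kJ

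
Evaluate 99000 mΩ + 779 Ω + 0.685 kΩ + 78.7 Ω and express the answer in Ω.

1641.7 Ω

In Ω:
  99000 mΩ = 99000 × 10^-3 Ω = 99
  779 Ω → 779
  0.685 kΩ = 0.685 × 10^3 Ω = 685
  78.7 Ω → 78.7
Sum: 99 + 779 + 685 + 78.7 = 1641.7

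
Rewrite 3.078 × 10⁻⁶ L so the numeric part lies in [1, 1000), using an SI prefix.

= 3.078 × 10⁻⁶ L; 10⁻⁶ is micro.

3.078 uL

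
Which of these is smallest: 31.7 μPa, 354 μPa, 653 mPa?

31.7 μPa = 0.0000317 Pa
354 μPa = 0.000354 Pa
653 mPa = 0.653 Pa

31.7 μPa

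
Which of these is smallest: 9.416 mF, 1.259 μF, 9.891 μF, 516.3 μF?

9.416 mF = 0.009416 F
1.259 μF = 0.000001259 F
9.891 μF = 0.000009891 F
516.3 μF = 0.0005163 F

1.259 μF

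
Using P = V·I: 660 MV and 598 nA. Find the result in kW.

0.39468 kW

660e6 × 598e-9 = 394680e-3 W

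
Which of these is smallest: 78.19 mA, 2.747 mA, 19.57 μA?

78.19 mA = 0.07819 A
2.747 mA = 0.002747 A
19.57 μA = 0.00001957 A

19.57 μA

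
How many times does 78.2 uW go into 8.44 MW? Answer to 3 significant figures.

108000000000

(8.44 × 10⁶) / (78.2 × 10⁻⁶) = 0.1079 × 10¹²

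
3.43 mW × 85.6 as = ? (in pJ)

0.000000293608 pJ

3.43 × 10^-3 × 85.6 × 10^-18 = 293.608 × 10^-21 J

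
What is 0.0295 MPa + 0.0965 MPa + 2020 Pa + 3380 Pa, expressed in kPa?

131.4 kPa

In kPa:
  0.0295 MPa = 0.0295e3 kPa = 29.5
  0.0965 MPa = 0.0965e3 kPa = 96.5
  2020 Pa = 2020e-3 kPa = 2.02
  3380 Pa = 3380e-3 kPa = 3.38
Sum: 29.5 + 96.5 + 2.02 + 3.38 = 131.4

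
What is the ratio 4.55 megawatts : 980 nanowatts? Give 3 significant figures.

(4.55 × 10⁶) / (980 × 10⁻⁹) = 0.004643 × 10¹⁵

4640000000000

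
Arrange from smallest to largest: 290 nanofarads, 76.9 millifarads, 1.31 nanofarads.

1.31 nanofarads < 290 nanofarads < 76.9 millifarads

290 nanofarads = 0.00000029 farads
76.9 millifarads = 0.0769 farads
1.31 nanofarads = 0.00000000131 farads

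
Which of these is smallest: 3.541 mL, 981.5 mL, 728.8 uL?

3.541 mL = 0.003541 L
981.5 mL = 0.9815 L
728.8 uL = 0.0007288 L

728.8 uL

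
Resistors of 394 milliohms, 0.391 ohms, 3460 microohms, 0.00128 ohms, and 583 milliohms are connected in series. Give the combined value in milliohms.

1372.74 milliohms

In milliohms:
  394 milliohms → 394
  0.391 ohms = 0.391e3 milliohms = 391
  3460 microohms = 3460e-3 milliohms = 3.46
  0.00128 ohms = 0.00128e3 milliohms = 1.28
  583 milliohms → 583
Sum: 394 + 391 + 3.46 + 1.28 + 583 = 1372.74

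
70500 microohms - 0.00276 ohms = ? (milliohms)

67.74 milliohms

In milliohms:
  70500 microohms = 70500 × 10^-3 milliohms = 70.5
  0.00276 ohms = 0.00276 × 10^3 milliohms = 2.76
Difference: 70.5 - 2.76 = 67.74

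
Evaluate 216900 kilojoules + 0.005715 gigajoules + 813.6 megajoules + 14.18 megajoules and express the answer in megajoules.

In megajoules:
  216900 kilojoules = 216900e-3 megajoules = 216.9
  0.005715 gigajoules = 0.005715e3 megajoules = 5.715
  813.6 megajoules → 813.6
  14.18 megajoules → 14.18
Sum: 216.9 + 5.715 + 813.6 + 14.18 = 1050.395

1050.395 megajoules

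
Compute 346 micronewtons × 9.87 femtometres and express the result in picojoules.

346e-6 × 9.87e-15 = 3415.02e-21 J

0.00000341502 picojoules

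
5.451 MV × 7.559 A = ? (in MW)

5.451 × 10^6 × 7.559 = 41.204109 × 10^6 W

41.204109 MW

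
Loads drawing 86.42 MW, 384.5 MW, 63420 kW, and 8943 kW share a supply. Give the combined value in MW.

543.283 MW

In MW:
  86.42 MW → 86.42
  384.5 MW → 384.5
  63420 kW = 63420 × 10⁻³ MW = 63.42
  8943 kW = 8943 × 10⁻³ MW = 8.943
Sum: 86.42 + 384.5 + 63.42 + 8.943 = 543.283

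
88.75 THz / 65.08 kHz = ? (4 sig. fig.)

(88.75 × 10^12) / (65.08 × 10^3) = 1.3637 × 10^9

1364000000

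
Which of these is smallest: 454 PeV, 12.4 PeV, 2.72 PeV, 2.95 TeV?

454 PeV = 454000000000000000 eV
12.4 PeV = 12400000000000000 eV
2.72 PeV = 2720000000000000 eV
2.95 TeV = 2950000000000 eV

2.95 TeV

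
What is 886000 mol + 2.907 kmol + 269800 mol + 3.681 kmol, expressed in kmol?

In kmol:
  886000 mol = 886000 × 10^-3 kmol = 886
  2.907 kmol → 2.907
  269800 mol = 269800 × 10^-3 kmol = 269.8
  3.681 kmol → 3.681
Sum: 886 + 2.907 + 269.8 + 3.681 = 1162.388

1162.388 kmol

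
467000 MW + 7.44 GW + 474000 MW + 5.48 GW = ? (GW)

In GW:
  467000 MW = 467000 × 10⁻³ GW = 467
  7.44 GW → 7.44
  474000 MW = 474000 × 10⁻³ GW = 474
  5.48 GW → 5.48
Sum: 467 + 7.44 + 474 + 5.48 = 953.92

953.92 GW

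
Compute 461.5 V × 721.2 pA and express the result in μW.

461.5 × 721.2 × 10^-12 = 332833.8 × 10^-12 W

0.3328338 μW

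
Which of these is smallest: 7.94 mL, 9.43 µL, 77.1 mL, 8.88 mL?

9.43 µL

7.94 mL = 0.00794 L
9.43 µL = 0.00000943 L
77.1 mL = 0.0771 L
8.88 mL = 0.00888 L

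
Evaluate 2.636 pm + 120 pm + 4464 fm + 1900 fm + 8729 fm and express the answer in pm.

In pm:
  2.636 pm → 2.636
  120 pm → 120
  4464 fm = 4464 × 10^-3 pm = 4.464
  1900 fm = 1900 × 10^-3 pm = 1.9
  8729 fm = 8729 × 10^-3 pm = 8.729
Sum: 2.636 + 120 + 4.464 + 1.9 + 8.729 = 137.729

137.729 pm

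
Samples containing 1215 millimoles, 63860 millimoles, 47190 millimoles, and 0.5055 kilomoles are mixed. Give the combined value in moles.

617.765 moles

In moles:
  1215 millimoles = 1215 × 10⁻³ moles = 1.215
  63860 millimoles = 63860 × 10⁻³ moles = 63.86
  47190 millimoles = 47190 × 10⁻³ moles = 47.19
  0.5055 kilomoles = 0.5055 × 10³ moles = 505.5
Sum: 1.215 + 63.86 + 47.19 + 505.5 = 617.765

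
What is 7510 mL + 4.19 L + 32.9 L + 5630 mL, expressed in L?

50.23 L

In L:
  7510 mL = 7510 × 10^-3 L = 7.51
  4.19 L → 4.19
  32.9 L → 32.9
  5630 mL = 5630 × 10^-3 L = 5.63
Sum: 7.51 + 4.19 + 32.9 + 5.63 = 50.23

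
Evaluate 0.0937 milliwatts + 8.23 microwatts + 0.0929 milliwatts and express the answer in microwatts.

In microwatts:
  0.0937 milliwatts = 0.0937 × 10³ microwatts = 93.7
  8.23 microwatts → 8.23
  0.0929 milliwatts = 0.0929 × 10³ microwatts = 92.9
Sum: 93.7 + 8.23 + 92.9 = 194.83

194.83 microwatts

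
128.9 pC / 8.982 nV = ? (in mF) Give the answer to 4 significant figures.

14.35 mF

(128.9 × 10⁻¹²) / (8.982 × 10⁻⁹) = 14.3509 × 10⁻³ F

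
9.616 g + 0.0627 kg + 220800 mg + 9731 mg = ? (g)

In g:
  9.616 g → 9.616
  0.0627 kg = 0.0627 × 10³ g = 62.7
  220800 mg = 220800 × 10⁻³ g = 220.8
  9731 mg = 9731 × 10⁻³ g = 9.731
Sum: 9.616 + 62.7 + 220.8 + 9.731 = 302.847

302.847 g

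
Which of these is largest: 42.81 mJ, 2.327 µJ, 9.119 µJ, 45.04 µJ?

42.81 mJ

42.81 mJ = 0.04281 J
2.327 µJ = 0.000002327 J
9.119 µJ = 0.000009119 J
45.04 µJ = 0.00004504 J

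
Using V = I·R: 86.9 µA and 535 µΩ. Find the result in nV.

46.4915 nV

86.9e-6 × 535e-6 = 46491.5e-12 V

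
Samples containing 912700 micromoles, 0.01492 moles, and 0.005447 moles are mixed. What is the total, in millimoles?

933.067 millimoles

In millimoles:
  912700 micromoles = 912700 × 10^-3 millimoles = 912.7
  0.01492 moles = 0.01492 × 10^3 millimoles = 14.92
  0.005447 moles = 0.005447 × 10^3 millimoles = 5.447
Sum: 912.7 + 14.92 + 5.447 = 933.067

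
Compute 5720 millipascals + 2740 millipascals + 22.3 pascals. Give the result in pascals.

30.76 pascals

In pascals:
  5720 millipascals = 5720e-3 pascals = 5.72
  2740 millipascals = 2740e-3 pascals = 2.74
  22.3 pascals → 22.3
Sum: 5.72 + 2.74 + 22.3 = 30.76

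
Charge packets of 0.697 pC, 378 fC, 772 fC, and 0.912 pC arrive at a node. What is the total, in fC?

In fC:
  0.697 pC = 0.697e3 fC = 697
  378 fC → 378
  772 fC → 772
  0.912 pC = 0.912e3 fC = 912
Sum: 697 + 378 + 772 + 912 = 2759

2759 fC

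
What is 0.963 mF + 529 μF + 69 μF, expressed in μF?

1561 μF

In μF:
  0.963 mF = 0.963 × 10³ μF = 963
  529 μF → 529
  69 μF → 69
Sum: 963 + 529 + 69 = 1561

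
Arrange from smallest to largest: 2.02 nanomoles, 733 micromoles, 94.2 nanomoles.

2.02 nanomoles < 94.2 nanomoles < 733 micromoles

2.02 nanomoles = 0.00000000202 moles
733 micromoles = 0.000733 moles
94.2 nanomoles = 0.0000000942 moles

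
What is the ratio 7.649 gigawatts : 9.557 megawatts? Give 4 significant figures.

800.4

(7.649e9) / (9.557e6) = 0.80036e3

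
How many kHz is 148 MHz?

148000 kHz

mega = 1e6, kilo = 1e3; factor is 1e3.
148 × 1e3 = 148000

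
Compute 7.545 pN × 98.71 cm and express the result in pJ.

7.545 × 10⁻¹² × 98.71 × 10⁻² = 744.76695 × 10⁻¹⁴ J

7.4476695 pJ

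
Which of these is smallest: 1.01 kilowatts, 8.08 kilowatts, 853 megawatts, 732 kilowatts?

1.01 kilowatts = 1010 watts
8.08 kilowatts = 8080 watts
853 megawatts = 853000000 watts
732 kilowatts = 732000 watts

1.01 kilowatts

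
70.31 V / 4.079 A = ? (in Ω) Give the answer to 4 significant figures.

(70.31) / (4.079) = 17.2371 Ω

17.24 Ω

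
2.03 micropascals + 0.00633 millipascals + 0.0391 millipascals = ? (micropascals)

In micropascals:
  2.03 micropascals → 2.03
  0.00633 millipascals = 0.00633 × 10³ micropascals = 6.33
  0.0391 millipascals = 0.0391 × 10³ micropascals = 39.1
Sum: 2.03 + 6.33 + 39.1 = 47.46

47.46 micropascals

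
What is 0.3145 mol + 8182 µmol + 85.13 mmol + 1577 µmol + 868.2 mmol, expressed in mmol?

1277.589 mmol

In mmol:
  0.3145 mol = 0.3145e3 mmol = 314.5
  8182 µmol = 8182e-3 mmol = 8.182
  85.13 mmol → 85.13
  1577 µmol = 1577e-3 mmol = 1.577
  868.2 mmol → 868.2
Sum: 314.5 + 8.182 + 85.13 + 1.577 + 868.2 = 1277.589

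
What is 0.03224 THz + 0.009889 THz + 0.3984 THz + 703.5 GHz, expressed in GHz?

1144.029 GHz

In GHz:
  0.03224 THz = 0.03224 × 10^3 GHz = 32.24
  0.009889 THz = 0.009889 × 10^3 GHz = 9.889
  0.3984 THz = 0.3984 × 10^3 GHz = 398.4
  703.5 GHz → 703.5
Sum: 32.24 + 9.889 + 398.4 + 703.5 = 1144.029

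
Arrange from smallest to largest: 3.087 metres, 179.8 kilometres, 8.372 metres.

3.087 metres = 3.087 metres
179.8 kilometres = 179800 metres
8.372 metres = 8.372 metres

3.087 metres < 8.372 metres < 179.8 kilometres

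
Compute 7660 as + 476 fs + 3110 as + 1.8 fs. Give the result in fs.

488.57 fs

In fs:
  7660 as = 7660e-3 fs = 7.66
  476 fs → 476
  3110 as = 3110e-3 fs = 3.11
  1.8 fs → 1.8
Sum: 7.66 + 476 + 3.11 + 1.8 = 488.57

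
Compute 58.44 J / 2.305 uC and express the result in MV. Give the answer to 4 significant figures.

25.35 MV

(58.44) / (2.305 × 10^-6) = 25.3536 × 10^6 V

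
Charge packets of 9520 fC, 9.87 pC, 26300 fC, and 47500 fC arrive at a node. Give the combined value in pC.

In pC:
  9520 fC = 9520e-3 pC = 9.52
  9.87 pC → 9.87
  26300 fC = 26300e-3 pC = 26.3
  47500 fC = 47500e-3 pC = 47.5
Sum: 9.52 + 9.87 + 26.3 + 47.5 = 93.19

93.19 pC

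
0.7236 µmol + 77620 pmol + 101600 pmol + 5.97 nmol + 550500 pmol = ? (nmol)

In nmol:
  0.7236 µmol = 0.7236 × 10^3 nmol = 723.6
  77620 pmol = 77620 × 10^-3 nmol = 77.62
  101600 pmol = 101600 × 10^-3 nmol = 101.6
  5.97 nmol → 5.97
  550500 pmol = 550500 × 10^-3 nmol = 550.5
Sum: 723.6 + 77.62 + 101.6 + 5.97 + 550.5 = 1459.29

1459.29 nmol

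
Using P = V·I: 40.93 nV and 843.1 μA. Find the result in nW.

40.93 × 10⁻⁹ × 843.1 × 10⁻⁶ = 34508.083 × 10⁻¹⁵ W

0.034508083 nW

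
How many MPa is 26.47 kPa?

0.02647 MPa

kilo = 10^3, mega = 10^6; factor is 10^-3.
26.47 × 10^-3 = 0.02647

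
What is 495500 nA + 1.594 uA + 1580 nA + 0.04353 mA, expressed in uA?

In uA:
  495500 nA = 495500 × 10^-3 uA = 495.5
  1.594 uA → 1.594
  1580 nA = 1580 × 10^-3 uA = 1.58
  0.04353 mA = 0.04353 × 10^3 uA = 43.53
Sum: 495.5 + 1.594 + 1.58 + 43.53 = 542.204

542.204 uA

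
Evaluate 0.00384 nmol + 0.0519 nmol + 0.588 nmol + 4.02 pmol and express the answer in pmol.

In pmol:
  0.00384 nmol = 0.00384 × 10³ pmol = 3.84
  0.0519 nmol = 0.0519 × 10³ pmol = 51.9
  0.588 nmol = 0.588 × 10³ pmol = 588
  4.02 pmol → 4.02
Sum: 3.84 + 51.9 + 588 + 4.02 = 647.76

647.76 pmol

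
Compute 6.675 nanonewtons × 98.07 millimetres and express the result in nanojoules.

6.675 × 10⁻⁹ × 98.07 × 10⁻³ = 654.61725 × 10⁻¹² J

0.65461725 nanojoules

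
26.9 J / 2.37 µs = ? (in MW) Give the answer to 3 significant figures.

(26.9) / (2.37e-6) = 11.35e6 W

11.4 MW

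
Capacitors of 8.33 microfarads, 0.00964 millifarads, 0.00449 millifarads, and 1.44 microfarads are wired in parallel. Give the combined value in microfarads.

In microfarads:
  8.33 microfarads → 8.33
  0.00964 millifarads = 0.00964 × 10³ microfarads = 9.64
  0.00449 millifarads = 0.00449 × 10³ microfarads = 4.49
  1.44 microfarads → 1.44
Sum: 8.33 + 9.64 + 4.49 + 1.44 = 23.9

23.9 microfarads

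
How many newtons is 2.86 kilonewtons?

kilo = 10³, (no prefix) = 10⁰; factor is 10³.
2.86 × 10³ = 2860

2860 newtons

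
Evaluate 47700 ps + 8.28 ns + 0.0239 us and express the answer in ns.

79.88 ns

In ns:
  47700 ps = 47700 × 10^-3 ns = 47.7
  8.28 ns → 8.28
  0.0239 us = 0.0239 × 10^3 ns = 23.9
Sum: 47.7 + 8.28 + 23.9 = 79.88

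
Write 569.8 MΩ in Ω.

mega = 10^6, (no prefix) = 10^0; factor is 10^6.
569.8 × 10^6 = 569800000

569800000 Ω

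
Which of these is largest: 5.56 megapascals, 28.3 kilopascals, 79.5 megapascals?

79.5 megapascals

5.56 megapascals = 5560000 pascals
28.3 kilopascals = 28300 pascals
79.5 megapascals = 79500000 pascals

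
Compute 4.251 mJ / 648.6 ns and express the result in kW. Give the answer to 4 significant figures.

6.554 kW

(4.251e-3) / (648.6e-9) = 0.00655412e6 W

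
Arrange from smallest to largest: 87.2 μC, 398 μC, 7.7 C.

87.2 μC < 398 μC < 7.7 C

87.2 μC = 0.0000872 C
398 μC = 0.000398 C
7.7 C = 7.7 C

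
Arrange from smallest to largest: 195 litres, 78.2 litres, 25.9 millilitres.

25.9 millilitres < 78.2 litres < 195 litres

195 litres = 195 litres
78.2 litres = 78.2 litres
25.9 millilitres = 0.0259 litres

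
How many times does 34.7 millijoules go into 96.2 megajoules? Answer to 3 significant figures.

(96.2 × 10^6) / (34.7 × 10^-3) = 2.772 × 10^9

2770000000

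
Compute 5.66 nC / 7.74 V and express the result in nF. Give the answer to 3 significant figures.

0.731 nF

(5.66 × 10^-9) / (7.74) = 0.73127 × 10^-9 F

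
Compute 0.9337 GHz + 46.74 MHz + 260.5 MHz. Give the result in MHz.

In MHz:
  0.9337 GHz = 0.9337 × 10^3 MHz = 933.7
  46.74 MHz → 46.74
  260.5 MHz → 260.5
Sum: 933.7 + 46.74 + 260.5 = 1240.94

1240.94 MHz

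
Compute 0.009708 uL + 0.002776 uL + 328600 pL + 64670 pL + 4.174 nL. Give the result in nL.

In nL:
  0.009708 uL = 0.009708 × 10³ nL = 9.708
  0.002776 uL = 0.002776 × 10³ nL = 2.776
  328600 pL = 328600 × 10⁻³ nL = 328.6
  64670 pL = 64670 × 10⁻³ nL = 64.67
  4.174 nL → 4.174
Sum: 9.708 + 2.776 + 328.6 + 64.67 + 4.174 = 409.928

409.928 nL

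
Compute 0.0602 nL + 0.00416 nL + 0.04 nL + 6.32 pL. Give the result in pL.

In pL:
  0.0602 nL = 0.0602 × 10³ pL = 60.2
  0.00416 nL = 0.00416 × 10³ pL = 4.16
  0.04 nL = 0.04 × 10³ pL = 40
  6.32 pL → 6.32
Sum: 60.2 + 4.16 + 40 + 6.32 = 110.68

110.68 pL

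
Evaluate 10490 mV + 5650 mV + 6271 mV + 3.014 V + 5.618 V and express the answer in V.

31.043 V

In V:
  10490 mV = 10490 × 10^-3 V = 10.49
  5650 mV = 5650 × 10^-3 V = 5.65
  6271 mV = 6271 × 10^-3 V = 6.271
  3.014 V → 3.014
  5.618 V → 5.618
Sum: 10.49 + 5.65 + 6.271 + 3.014 + 5.618 = 31.043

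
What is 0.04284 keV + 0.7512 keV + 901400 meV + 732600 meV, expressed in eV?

In eV:
  0.04284 keV = 0.04284 × 10³ eV = 42.84
  0.7512 keV = 0.7512 × 10³ eV = 751.2
  901400 meV = 901400 × 10⁻³ eV = 901.4
  732600 meV = 732600 × 10⁻³ eV = 732.6
Sum: 42.84 + 751.2 + 901.4 + 732.6 = 2428.04

2428.04 eV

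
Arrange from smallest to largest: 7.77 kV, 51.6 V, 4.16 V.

4.16 V < 51.6 V < 7.77 kV

7.77 kV = 7770 V
51.6 V = 51.6 V
4.16 V = 4.16 V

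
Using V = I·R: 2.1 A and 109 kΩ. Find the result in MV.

2.1 × 109 × 10^3 = 228.9 × 10^3 V

0.2289 MV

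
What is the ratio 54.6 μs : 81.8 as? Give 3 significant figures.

(54.6 × 10^-6) / (81.8 × 10^-18) = 0.6675 × 10^12

667000000000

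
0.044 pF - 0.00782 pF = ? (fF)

36.18 fF

In fF:
  0.044 pF = 0.044 × 10^3 fF = 44
  0.00782 pF = 0.00782 × 10^3 fF = 7.82
Difference: 44 - 7.82 = 36.18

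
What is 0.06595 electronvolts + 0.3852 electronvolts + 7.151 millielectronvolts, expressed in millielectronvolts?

In millielectronvolts:
  0.06595 electronvolts = 0.06595e3 millielectronvolts = 65.95
  0.3852 electronvolts = 0.3852e3 millielectronvolts = 385.2
  7.151 millielectronvolts → 7.151
Sum: 65.95 + 385.2 + 7.151 = 458.301

458.301 millielectronvolts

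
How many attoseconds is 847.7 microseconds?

847700000000000 attoseconds

micro = 10^-6, atto = 10^-18; factor is 10^12.
847.7 × 10^12 = 847700000000000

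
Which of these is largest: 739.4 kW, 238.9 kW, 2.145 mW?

739.4 kW

739.4 kW = 739400 W
238.9 kW = 238900 W
2.145 mW = 0.002145 W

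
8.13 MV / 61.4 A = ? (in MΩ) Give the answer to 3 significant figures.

0.132 MΩ

(8.13e6) / (61.4) = 0.13241e6 Ω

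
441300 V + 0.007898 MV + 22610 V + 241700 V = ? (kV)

In kV:
  441300 V = 441300e-3 kV = 441.3
  0.007898 MV = 0.007898e3 kV = 7.898
  22610 V = 22610e-3 kV = 22.61
  241700 V = 241700e-3 kV = 241.7
Sum: 441.3 + 7.898 + 22.61 + 241.7 = 713.508

713.508 kV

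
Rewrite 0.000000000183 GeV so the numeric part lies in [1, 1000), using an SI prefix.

= 183 × 10⁻³ eV; 10⁻³ is milli.

183 meV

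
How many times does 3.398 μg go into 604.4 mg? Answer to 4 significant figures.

177900

(604.4 × 10⁻³) / (3.398 × 10⁻⁶) = 177.87 × 10³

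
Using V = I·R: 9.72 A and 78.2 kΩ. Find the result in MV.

0.760104 MV

9.72 × 78.2 × 10^3 = 760.104 × 10^3 V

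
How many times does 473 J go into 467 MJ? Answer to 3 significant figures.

987000

(467 × 10^6) / (473) = 0.9873 × 10^6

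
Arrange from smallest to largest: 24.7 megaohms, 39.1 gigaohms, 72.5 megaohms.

24.7 megaohms = 24700000 ohms
39.1 gigaohms = 39100000000 ohms
72.5 megaohms = 72500000 ohms

24.7 megaohms < 72.5 megaohms < 39.1 gigaohms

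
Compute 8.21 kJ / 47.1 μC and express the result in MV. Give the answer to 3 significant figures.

(8.21e3) / (47.1e-6) = 0.17431e9 V

174 MV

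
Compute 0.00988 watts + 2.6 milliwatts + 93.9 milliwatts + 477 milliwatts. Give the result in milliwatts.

In milliwatts:
  0.00988 watts = 0.00988e3 milliwatts = 9.88
  2.6 milliwatts → 2.6
  93.9 milliwatts → 93.9
  477 milliwatts → 477
Sum: 9.88 + 2.6 + 93.9 + 477 = 583.38

583.38 milliwatts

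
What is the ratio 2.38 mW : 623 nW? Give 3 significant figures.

3820

(2.38e-3) / (623e-9) = 0.00382e6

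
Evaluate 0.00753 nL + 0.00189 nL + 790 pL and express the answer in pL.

In pL:
  0.00753 nL = 0.00753e3 pL = 7.53
  0.00189 nL = 0.00189e3 pL = 1.89
  790 pL → 790
Sum: 7.53 + 1.89 + 790 = 799.42

799.42 pL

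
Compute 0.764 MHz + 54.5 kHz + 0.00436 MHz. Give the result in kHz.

822.86 kHz

In kHz:
  0.764 MHz = 0.764 × 10³ kHz = 764
  54.5 kHz → 54.5
  0.00436 MHz = 0.00436 × 10³ kHz = 4.36
Sum: 764 + 54.5 + 4.36 = 822.86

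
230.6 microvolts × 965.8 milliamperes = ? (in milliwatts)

230.6e-6 × 965.8e-3 = 222713.48e-9 W

0.22271348 milliwatts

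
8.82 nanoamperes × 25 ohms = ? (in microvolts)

0.2205 microvolts

8.82 × 10⁻⁹ × 25 = 220.5 × 10⁻⁹ V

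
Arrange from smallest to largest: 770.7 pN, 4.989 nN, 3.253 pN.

770.7 pN = 0.0000000007707 N
4.989 nN = 0.000000004989 N
3.253 pN = 0.000000000003253 N

3.253 pN < 770.7 pN < 4.989 nN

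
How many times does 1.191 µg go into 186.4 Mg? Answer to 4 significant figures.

(186.4e6) / (1.191e-6) = 156.51e12

156500000000000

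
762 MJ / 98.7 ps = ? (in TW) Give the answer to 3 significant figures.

(762e6) / (98.7e-12) = 7.7204e18 W

7720000 TW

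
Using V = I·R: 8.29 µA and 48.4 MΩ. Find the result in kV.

8.29 × 10^-6 × 48.4 × 10^6 = 401.236 V

0.401236 kV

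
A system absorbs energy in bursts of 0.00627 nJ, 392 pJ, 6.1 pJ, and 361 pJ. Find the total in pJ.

In pJ:
  0.00627 nJ = 0.00627 × 10³ pJ = 6.27
  392 pJ → 392
  6.1 pJ → 6.1
  361 pJ → 361
Sum: 6.27 + 392 + 6.1 + 361 = 765.37

765.37 pJ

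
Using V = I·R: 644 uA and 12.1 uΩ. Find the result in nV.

644 × 10⁻⁶ × 12.1 × 10⁻⁶ = 7792.4 × 10⁻¹² V

7.7924 nV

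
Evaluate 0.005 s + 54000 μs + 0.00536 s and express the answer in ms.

64.36 ms

In ms:
  0.005 s = 0.005 × 10^3 ms = 5
  54000 μs = 54000 × 10^-3 ms = 54
  0.00536 s = 0.00536 × 10^3 ms = 5.36
Sum: 5 + 54 + 5.36 = 64.36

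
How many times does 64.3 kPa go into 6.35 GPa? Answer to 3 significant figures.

(6.35 × 10^9) / (64.3 × 10^3) = 0.09876 × 10^6

98800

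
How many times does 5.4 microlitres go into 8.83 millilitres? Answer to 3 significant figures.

(8.83 × 10⁻³) / (5.4 × 10⁻⁶) = 1.635 × 10³

1640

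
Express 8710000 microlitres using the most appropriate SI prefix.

= 8.71 litres; mantissa already in [1, 1000).

8.71 litres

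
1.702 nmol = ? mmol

0.000001702 mmol

nano = 10^-9, milli = 10^-3; factor is 10^-6.
1.702 × 10^-6 = 0.000001702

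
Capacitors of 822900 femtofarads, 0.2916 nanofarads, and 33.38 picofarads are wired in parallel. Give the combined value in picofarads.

In picofarads:
  822900 femtofarads = 822900 × 10⁻³ picofarads = 822.9
  0.2916 nanofarads = 0.2916 × 10³ picofarads = 291.6
  33.38 picofarads → 33.38
Sum: 822.9 + 291.6 + 33.38 = 1147.88

1147.88 picofarads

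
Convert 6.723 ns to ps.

6723 ps

nano = 10^-9, pico = 10^-12; factor is 10^3.
6.723 × 10^3 = 6723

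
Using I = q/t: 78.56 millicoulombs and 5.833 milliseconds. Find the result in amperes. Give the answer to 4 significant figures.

(78.56e-3) / (5.833e-3) = 13.4682 A

13.47 amperes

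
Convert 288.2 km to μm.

kilo = 10³, micro = 10⁻⁶; factor is 10⁹.
288.2 × 10⁹ = 288200000000

288200000000 μm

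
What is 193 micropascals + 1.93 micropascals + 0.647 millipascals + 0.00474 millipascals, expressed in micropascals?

846.67 micropascals

In micropascals:
  193 micropascals → 193
  1.93 micropascals → 1.93
  0.647 millipascals = 0.647 × 10^3 micropascals = 647
  0.00474 millipascals = 0.00474 × 10^3 micropascals = 4.74
Sum: 193 + 1.93 + 647 + 4.74 = 846.67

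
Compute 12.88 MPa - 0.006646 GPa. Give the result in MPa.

In MPa:
  12.88 MPa → 12.88
  0.006646 GPa = 0.006646e3 MPa = 6.646
Difference: 12.88 - 6.646 = 6.234

6.234 MPa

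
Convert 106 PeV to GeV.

peta = 10¹⁵, giga = 10⁹; factor is 10⁶.
106 × 10⁶ = 106000000

106000000 GeV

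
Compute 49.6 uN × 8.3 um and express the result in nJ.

49.6e-6 × 8.3e-6 = 411.68e-12 J

0.41168 nJ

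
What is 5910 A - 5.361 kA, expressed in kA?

In kA:
  5910 A = 5910 × 10⁻³ kA = 5.91
  5.361 kA → 5.361
Difference: 5.91 - 5.361 = 0.549

0.549 kA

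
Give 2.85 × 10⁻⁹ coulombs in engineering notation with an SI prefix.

= 2.85 × 10⁻⁹ coulombs; 10⁻⁹ is nano.

2.85 nanocoulombs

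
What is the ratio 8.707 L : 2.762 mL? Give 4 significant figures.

(8.707) / (2.762 × 10^-3) = 3.1524 × 10^3

3152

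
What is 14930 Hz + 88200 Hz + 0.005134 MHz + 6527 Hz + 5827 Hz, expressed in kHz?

120.618 kHz

In kHz:
  14930 Hz = 14930 × 10^-3 kHz = 14.93
  88200 Hz = 88200 × 10^-3 kHz = 88.2
  0.005134 MHz = 0.005134 × 10^3 kHz = 5.134
  6527 Hz = 6527 × 10^-3 kHz = 6.527
  5827 Hz = 5827 × 10^-3 kHz = 5.827
Sum: 14.93 + 88.2 + 5.134 + 6.527 + 5.827 = 120.618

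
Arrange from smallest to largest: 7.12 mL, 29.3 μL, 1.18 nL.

1.18 nL < 29.3 μL < 7.12 mL

7.12 mL = 0.00712 L
29.3 μL = 0.0000293 L
1.18 nL = 0.00000000118 L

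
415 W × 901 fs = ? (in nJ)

0.373915 nJ

415 × 901 × 10⁻¹⁵ = 373915 × 10⁻¹⁵ J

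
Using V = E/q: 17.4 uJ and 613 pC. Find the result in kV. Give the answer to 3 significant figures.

28.4 kV

(17.4e-6) / (613e-12) = 0.028385e6 V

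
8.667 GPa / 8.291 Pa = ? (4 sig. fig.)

(8.667 × 10^9) / (8.291) = 1.0454 × 10^9

1045000000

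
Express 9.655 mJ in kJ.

0.000009655 kJ

milli = 1e-3, kilo = 1e3; factor is 1e-6.
9.655 × 1e-6 = 0.000009655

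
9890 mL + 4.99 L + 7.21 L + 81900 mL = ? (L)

103.99 L

In L:
  9890 mL = 9890 × 10^-3 L = 9.89
  4.99 L → 4.99
  7.21 L → 7.21
  81900 mL = 81900 × 10^-3 L = 81.9
Sum: 9.89 + 4.99 + 7.21 + 81.9 = 103.99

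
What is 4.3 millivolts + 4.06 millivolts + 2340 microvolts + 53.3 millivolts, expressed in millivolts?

In millivolts:
  4.3 millivolts → 4.3
  4.06 millivolts → 4.06
  2340 microvolts = 2340 × 10^-3 millivolts = 2.34
  53.3 millivolts → 53.3
Sum: 4.3 + 4.06 + 2.34 + 53.3 = 64

64 millivolts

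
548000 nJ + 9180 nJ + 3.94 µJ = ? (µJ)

561.12 µJ

In µJ:
  548000 nJ = 548000e-3 µJ = 548
  9180 nJ = 9180e-3 µJ = 9.18
  3.94 µJ → 3.94
Sum: 548 + 9.18 + 3.94 = 561.12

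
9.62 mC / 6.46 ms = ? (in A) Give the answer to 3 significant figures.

(9.62e-3) / (6.46e-3) = 1.4892 A

1.49 A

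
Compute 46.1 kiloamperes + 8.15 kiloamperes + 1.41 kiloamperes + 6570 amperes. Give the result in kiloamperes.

62.23 kiloamperes

In kiloamperes:
  46.1 kiloamperes → 46.1
  8.15 kiloamperes → 8.15
  1.41 kiloamperes → 1.41
  6570 amperes = 6570e-3 kiloamperes = 6.57
Sum: 46.1 + 8.15 + 1.41 + 6.57 = 62.23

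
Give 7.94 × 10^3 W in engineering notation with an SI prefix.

7.94 kW

= 7.94 × 10^3 W; 10^3 is kilo.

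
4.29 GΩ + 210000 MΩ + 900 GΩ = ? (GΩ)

In GΩ:
  4.29 GΩ → 4.29
  210000 MΩ = 210000 × 10⁻³ GΩ = 210
  900 GΩ → 900
Sum: 4.29 + 210 + 900 = 1114.29

1114.29 GΩ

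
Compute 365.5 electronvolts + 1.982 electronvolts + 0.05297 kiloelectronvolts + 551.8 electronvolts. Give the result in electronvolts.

In electronvolts:
  365.5 electronvolts → 365.5
  1.982 electronvolts → 1.982
  0.05297 kiloelectronvolts = 0.05297 × 10^3 electronvolts = 52.97
  551.8 electronvolts → 551.8
Sum: 365.5 + 1.982 + 52.97 + 551.8 = 972.252

972.252 electronvolts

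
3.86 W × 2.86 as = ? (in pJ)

3.86 × 2.86 × 10^-18 = 11.0396 × 10^-18 J

0.0000110396 pJ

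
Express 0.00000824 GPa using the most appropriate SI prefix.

= 8.24e3 Pa; 1e3 is kilo.

8.24 kPa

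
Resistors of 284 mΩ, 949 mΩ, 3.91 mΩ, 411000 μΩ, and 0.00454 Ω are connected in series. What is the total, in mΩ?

In mΩ:
  284 mΩ → 284
  949 mΩ → 949
  3.91 mΩ → 3.91
  411000 μΩ = 411000 × 10^-3 mΩ = 411
  0.00454 Ω = 0.00454 × 10^3 mΩ = 4.54
Sum: 284 + 949 + 3.91 + 411 + 4.54 = 1652.45

1652.45 mΩ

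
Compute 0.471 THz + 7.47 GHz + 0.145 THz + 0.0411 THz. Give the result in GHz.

In GHz:
  0.471 THz = 0.471 × 10³ GHz = 471
  7.47 GHz → 7.47
  0.145 THz = 0.145 × 10³ GHz = 145
  0.0411 THz = 0.0411 × 10³ GHz = 41.1
Sum: 471 + 7.47 + 145 + 41.1 = 664.57

664.57 GHz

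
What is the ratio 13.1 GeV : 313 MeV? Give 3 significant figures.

(13.1 × 10⁹) / (313 × 10⁶) = 0.04185 × 10³

41.9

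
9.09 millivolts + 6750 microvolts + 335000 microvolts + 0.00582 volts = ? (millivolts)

In millivolts:
  9.09 millivolts → 9.09
  6750 microvolts = 6750 × 10⁻³ millivolts = 6.75
  335000 microvolts = 335000 × 10⁻³ millivolts = 335
  0.00582 volts = 0.00582 × 10³ millivolts = 5.82
Sum: 9.09 + 6.75 + 335 + 5.82 = 356.66

356.66 millivolts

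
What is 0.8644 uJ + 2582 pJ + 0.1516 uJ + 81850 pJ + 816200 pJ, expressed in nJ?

In nJ:
  0.8644 uJ = 0.8644 × 10^3 nJ = 864.4
  2582 pJ = 2582 × 10^-3 nJ = 2.582
  0.1516 uJ = 0.1516 × 10^3 nJ = 151.6
  81850 pJ = 81850 × 10^-3 nJ = 81.85
  816200 pJ = 816200 × 10^-3 nJ = 816.2
Sum: 864.4 + 2.582 + 151.6 + 81.85 + 816.2 = 1916.632

1916.632 nJ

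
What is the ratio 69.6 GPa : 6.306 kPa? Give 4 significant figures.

(69.6e9) / (6.306e3) = 11.037e6

11040000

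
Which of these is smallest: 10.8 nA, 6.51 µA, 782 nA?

10.8 nA = 0.0000000108 A
6.51 µA = 0.00000651 A
782 nA = 0.000000782 A

10.8 nA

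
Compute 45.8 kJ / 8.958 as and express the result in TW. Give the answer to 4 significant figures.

(45.8e3) / (8.958e-18) = 5.11275e21 W

5113000000 TW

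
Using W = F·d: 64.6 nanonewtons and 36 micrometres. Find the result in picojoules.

64.6e-9 × 36e-6 = 2325.6e-15 J

2.3256 picojoules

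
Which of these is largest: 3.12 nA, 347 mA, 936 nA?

347 mA

3.12 nA = 0.00000000312 A
347 mA = 0.347 A
936 nA = 0.000000936 A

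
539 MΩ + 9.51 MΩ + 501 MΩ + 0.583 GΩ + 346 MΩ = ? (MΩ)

1978.51 MΩ

In MΩ:
  539 MΩ → 539
  9.51 MΩ → 9.51
  501 MΩ → 501
  0.583 GΩ = 0.583 × 10^3 MΩ = 583
  346 MΩ → 346
Sum: 539 + 9.51 + 501 + 583 + 346 = 1978.51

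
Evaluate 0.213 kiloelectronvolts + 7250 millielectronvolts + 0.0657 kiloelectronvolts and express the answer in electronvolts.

285.95 electronvolts

In electronvolts:
  0.213 kiloelectronvolts = 0.213e3 electronvolts = 213
  7250 millielectronvolts = 7250e-3 electronvolts = 7.25
  0.0657 kiloelectronvolts = 0.0657e3 electronvolts = 65.7
Sum: 213 + 7.25 + 65.7 = 285.95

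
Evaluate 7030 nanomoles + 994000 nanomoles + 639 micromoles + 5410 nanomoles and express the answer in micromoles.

1645.44 micromoles

In micromoles:
  7030 nanomoles = 7030 × 10^-3 micromoles = 7.03
  994000 nanomoles = 994000 × 10^-3 micromoles = 994
  639 micromoles → 639
  5410 nanomoles = 5410 × 10^-3 micromoles = 5.41
Sum: 7.03 + 994 + 639 + 5.41 = 1645.44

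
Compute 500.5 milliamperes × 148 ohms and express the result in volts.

74.074 volts

500.5e-3 × 148 = 74074e-3 V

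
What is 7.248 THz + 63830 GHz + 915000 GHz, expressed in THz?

986.078 THz

In THz:
  7.248 THz → 7.248
  63830 GHz = 63830e-3 THz = 63.83
  915000 GHz = 915000e-3 THz = 915
Sum: 7.248 + 63.83 + 915 = 986.078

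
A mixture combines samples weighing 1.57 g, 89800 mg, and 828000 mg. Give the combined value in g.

In g:
  1.57 g → 1.57
  89800 mg = 89800e-3 g = 89.8
  828000 mg = 828000e-3 g = 828
Sum: 1.57 + 89.8 + 828 = 919.37

919.37 g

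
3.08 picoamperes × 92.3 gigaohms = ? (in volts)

3.08 × 10⁻¹² × 92.3 × 10⁹ = 284.284 × 10⁻³ V

0.284284 volts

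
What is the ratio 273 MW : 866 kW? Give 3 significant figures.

315

(273 × 10⁶) / (866 × 10³) = 0.3152 × 10³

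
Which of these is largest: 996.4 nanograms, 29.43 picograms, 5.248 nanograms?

996.4 nanograms = 0.0000009964 grams
29.43 picograms = 0.00000000002943 grams
5.248 nanograms = 0.000000005248 grams

996.4 nanograms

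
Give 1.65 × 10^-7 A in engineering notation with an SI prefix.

165 nA

= 165 × 10^-9 A; 10^-9 is nano.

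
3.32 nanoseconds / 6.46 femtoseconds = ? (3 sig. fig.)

514000

(3.32e-9) / (6.46e-15) = 0.5139e6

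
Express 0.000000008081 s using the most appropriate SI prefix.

= 8.081 × 10⁻⁹ s; 10⁻⁹ is nano.

8.081 ns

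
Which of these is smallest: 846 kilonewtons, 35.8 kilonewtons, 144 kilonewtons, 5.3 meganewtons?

35.8 kilonewtons

846 kilonewtons = 846000 newtons
35.8 kilonewtons = 35800 newtons
144 kilonewtons = 144000 newtons
5.3 meganewtons = 5300000 newtons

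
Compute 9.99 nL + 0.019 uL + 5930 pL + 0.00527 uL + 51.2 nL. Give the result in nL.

91.39 nL

In nL:
  9.99 nL → 9.99
  0.019 uL = 0.019 × 10^3 nL = 19
  5930 pL = 5930 × 10^-3 nL = 5.93
  0.00527 uL = 0.00527 × 10^3 nL = 5.27
  51.2 nL → 51.2
Sum: 9.99 + 19 + 5.93 + 5.27 + 51.2 = 91.39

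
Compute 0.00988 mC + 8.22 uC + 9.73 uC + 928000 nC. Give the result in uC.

955.83 uC

In uC:
  0.00988 mC = 0.00988e3 uC = 9.88
  8.22 uC → 8.22
  9.73 uC → 9.73
  928000 nC = 928000e-3 uC = 928
Sum: 9.88 + 8.22 + 9.73 + 928 = 955.83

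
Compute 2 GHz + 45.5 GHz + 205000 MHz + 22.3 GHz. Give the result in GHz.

274.8 GHz

In GHz:
  2 GHz → 2
  45.5 GHz → 45.5
  205000 MHz = 205000e-3 GHz = 205
  22.3 GHz → 22.3
Sum: 2 + 45.5 + 205 + 22.3 = 274.8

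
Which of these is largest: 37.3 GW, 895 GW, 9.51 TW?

37.3 GW = 37300000000 W
895 GW = 895000000000 W
9.51 TW = 9510000000000 W

9.51 TW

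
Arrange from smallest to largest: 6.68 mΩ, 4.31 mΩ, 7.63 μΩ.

6.68 mΩ = 0.00668 Ω
4.31 mΩ = 0.00431 Ω
7.63 μΩ = 0.00000763 Ω

7.63 μΩ < 4.31 mΩ < 6.68 mΩ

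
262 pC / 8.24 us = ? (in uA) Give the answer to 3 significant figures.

31.8 uA

(262 × 10⁻¹²) / (8.24 × 10⁻⁶) = 31.796 × 10⁻⁶ A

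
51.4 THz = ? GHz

51400 GHz

tera = 10¹², giga = 10⁹; factor is 10³.
51.4 × 10³ = 51400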